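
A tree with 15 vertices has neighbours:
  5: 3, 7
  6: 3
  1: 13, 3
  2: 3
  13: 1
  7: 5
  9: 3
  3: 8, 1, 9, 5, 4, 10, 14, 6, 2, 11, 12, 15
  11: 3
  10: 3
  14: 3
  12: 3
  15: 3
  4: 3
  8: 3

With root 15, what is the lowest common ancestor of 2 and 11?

3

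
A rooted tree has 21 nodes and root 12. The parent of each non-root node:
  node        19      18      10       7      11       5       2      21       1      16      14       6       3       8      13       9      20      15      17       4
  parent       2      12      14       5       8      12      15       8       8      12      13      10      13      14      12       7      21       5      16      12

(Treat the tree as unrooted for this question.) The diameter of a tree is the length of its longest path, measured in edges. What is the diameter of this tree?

9

A longest path is 20-21-8-14-13-12-5-15-2-19, with 9 edges.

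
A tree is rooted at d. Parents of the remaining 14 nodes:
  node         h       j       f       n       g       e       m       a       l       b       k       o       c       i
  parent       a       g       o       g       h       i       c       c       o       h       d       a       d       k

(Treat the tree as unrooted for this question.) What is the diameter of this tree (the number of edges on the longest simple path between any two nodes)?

Starting from e, a farthest node is j at distance 8.
One longest path: e – i – k – d – c – a – h – g – j.
So the diameter is 8.

8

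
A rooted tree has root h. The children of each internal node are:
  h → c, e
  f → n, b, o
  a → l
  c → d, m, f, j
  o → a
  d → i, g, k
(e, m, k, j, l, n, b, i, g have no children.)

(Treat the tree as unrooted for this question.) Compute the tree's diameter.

BFS from l reaches e last, at distance 6; BFS from e confirms no node is farther.
Path: l – a – o – f – c – h – e.

6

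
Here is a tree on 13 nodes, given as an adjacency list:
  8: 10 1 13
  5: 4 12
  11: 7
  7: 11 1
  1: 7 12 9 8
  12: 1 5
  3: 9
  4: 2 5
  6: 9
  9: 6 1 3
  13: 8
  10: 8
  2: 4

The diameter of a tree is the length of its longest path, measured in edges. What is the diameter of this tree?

6

BFS from 2 reaches 13 last, at distance 6; BFS from 13 confirms no node is farther.
Path: 2-4-5-12-1-8-13.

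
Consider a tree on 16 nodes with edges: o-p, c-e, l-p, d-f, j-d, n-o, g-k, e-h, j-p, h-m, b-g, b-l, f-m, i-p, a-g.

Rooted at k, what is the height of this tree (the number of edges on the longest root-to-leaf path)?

11

A deepest node is c, reached by k-g-b-l-p-j-d-f-m-h-e-c.
That path has 11 edges, so the height is 11.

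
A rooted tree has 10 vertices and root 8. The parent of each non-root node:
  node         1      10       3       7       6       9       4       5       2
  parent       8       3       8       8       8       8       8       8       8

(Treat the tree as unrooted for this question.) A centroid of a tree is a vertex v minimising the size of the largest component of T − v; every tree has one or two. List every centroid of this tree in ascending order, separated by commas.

Delete 8: the remaining components have sizes 2, 1, 1, 1, 1, 1, 1, 1. Max 2 ≤ 5, so 8 is a centroid.
No neighbour of 8 does as well, so 8 is the unique centroid.

8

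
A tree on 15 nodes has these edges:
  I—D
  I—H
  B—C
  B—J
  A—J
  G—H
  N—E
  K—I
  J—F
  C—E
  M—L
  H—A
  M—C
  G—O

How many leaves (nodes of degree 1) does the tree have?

Degree-1 nodes: D, F, K, L, N, O — 6 of them.

6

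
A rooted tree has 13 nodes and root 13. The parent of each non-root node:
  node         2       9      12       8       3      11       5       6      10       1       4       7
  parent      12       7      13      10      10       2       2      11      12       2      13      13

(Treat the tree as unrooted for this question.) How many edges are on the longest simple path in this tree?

6

A longest path is 9–7–13–12–2–11–6, with 6 edges.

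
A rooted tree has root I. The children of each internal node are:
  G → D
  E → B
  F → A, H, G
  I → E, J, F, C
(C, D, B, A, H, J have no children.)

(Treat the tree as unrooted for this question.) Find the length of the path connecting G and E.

G - F - I - E: 3 edges.

3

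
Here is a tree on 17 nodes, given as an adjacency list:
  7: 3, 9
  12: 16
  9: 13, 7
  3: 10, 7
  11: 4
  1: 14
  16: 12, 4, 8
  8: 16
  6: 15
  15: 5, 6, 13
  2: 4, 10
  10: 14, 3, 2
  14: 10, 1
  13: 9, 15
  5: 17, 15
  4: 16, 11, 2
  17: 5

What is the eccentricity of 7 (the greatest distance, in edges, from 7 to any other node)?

6

The node farthest from 7 is 8 (12 also at distance 6), via 7 – 3 – 10 – 2 – 4 – 16 – 8 — 6 edges.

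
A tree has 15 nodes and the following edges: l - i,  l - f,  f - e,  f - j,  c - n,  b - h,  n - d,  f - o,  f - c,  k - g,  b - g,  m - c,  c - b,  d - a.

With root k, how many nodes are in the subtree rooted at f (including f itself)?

Descendants of f (including itself): f, j, l, o, e, i. That's 6.

6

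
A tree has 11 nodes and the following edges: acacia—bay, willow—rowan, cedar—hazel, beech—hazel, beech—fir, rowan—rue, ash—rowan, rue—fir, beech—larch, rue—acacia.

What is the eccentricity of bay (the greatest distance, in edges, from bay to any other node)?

A farthest node from bay is cedar.
The path bay – acacia – rue – fir – beech – hazel – cedar has 6 edges.

6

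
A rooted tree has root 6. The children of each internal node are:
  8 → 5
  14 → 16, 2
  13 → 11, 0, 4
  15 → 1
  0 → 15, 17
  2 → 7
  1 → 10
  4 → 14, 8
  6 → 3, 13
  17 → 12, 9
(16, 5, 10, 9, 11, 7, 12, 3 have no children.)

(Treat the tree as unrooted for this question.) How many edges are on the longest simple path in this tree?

8

Starting from 10, a farthest node is 7 at distance 8.
One longest path: 10–1–15–0–13–4–14–2–7.
So the diameter is 8.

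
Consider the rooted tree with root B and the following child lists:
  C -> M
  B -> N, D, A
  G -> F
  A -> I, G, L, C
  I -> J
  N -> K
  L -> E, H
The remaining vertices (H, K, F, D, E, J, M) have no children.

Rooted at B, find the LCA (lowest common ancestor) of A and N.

B

Ancestors of A (toward the root): A, B.
Ancestors of N: N, B.
The deepest node appearing in both lists is B.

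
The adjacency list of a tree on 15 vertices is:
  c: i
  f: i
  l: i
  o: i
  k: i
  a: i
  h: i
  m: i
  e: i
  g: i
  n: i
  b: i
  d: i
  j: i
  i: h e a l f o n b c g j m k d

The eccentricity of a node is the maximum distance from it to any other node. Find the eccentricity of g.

2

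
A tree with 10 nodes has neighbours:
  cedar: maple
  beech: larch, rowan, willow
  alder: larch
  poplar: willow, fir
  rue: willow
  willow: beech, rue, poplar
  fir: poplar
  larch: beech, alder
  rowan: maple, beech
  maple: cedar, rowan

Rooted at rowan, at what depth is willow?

Path from rowan to willow: rowan → beech → willow, which has 2 edges.

2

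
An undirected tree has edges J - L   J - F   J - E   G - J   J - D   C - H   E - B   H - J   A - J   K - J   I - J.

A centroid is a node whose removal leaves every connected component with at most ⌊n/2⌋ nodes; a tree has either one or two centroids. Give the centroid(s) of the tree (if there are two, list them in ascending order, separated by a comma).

Removing J splits the tree into components of sizes 2, 2, 1, 1, 1, 1, 1, 1, 1; the largest is 2 ≤ ⌊12/2⌋ = 6.
Every other node leaves some component of size > 6, so the centroid is unique.

J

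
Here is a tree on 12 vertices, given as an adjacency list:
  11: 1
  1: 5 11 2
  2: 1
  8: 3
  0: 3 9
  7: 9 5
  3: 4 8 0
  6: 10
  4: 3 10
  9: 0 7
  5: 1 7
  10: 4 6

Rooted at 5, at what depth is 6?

Path from 5 to 6: 5 – 7 – 9 – 0 – 3 – 4 – 10 – 6, which has 7 edges.

7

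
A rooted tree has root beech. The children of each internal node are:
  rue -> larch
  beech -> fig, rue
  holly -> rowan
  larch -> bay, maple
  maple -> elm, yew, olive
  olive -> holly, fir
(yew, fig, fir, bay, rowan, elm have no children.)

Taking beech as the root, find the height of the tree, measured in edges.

6

A deepest node is rowan, reached by beech – rue – larch – maple – olive – holly – rowan.
That path has 6 edges, so the height is 6.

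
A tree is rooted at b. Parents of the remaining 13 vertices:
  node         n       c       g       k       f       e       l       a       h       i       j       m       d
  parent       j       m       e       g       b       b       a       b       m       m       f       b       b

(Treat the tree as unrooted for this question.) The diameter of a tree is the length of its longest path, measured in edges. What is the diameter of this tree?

BFS from n reaches k last, at distance 6; BFS from k confirms no node is farther.
Path: n – j – f – b – e – g – k.

6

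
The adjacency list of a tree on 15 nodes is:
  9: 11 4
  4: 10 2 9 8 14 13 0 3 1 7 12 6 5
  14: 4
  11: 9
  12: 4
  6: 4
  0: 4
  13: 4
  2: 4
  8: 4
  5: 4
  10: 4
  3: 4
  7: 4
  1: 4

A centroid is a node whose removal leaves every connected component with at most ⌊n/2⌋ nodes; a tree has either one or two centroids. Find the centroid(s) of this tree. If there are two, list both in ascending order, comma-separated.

4

Delete 4: the remaining components have sizes 2, 1, 1, 1, 1, 1, 1, 1, 1, 1, 1, 1, 1. Max 2 ≤ 7, so 4 is a centroid.
No neighbour of 4 does as well, so 4 is the unique centroid.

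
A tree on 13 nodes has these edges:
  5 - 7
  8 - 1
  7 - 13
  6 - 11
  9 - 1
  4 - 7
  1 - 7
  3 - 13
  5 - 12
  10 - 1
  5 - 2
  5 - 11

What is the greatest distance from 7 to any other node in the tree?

Distances from 7 peak at 3, attained at 6.
7–5–11–6

3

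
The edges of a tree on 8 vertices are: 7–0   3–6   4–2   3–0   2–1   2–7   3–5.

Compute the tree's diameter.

BFS from 6 reaches 1 last, at distance 5; BFS from 1 confirms no node is farther.
Path: 6 - 3 - 0 - 7 - 2 - 1.

5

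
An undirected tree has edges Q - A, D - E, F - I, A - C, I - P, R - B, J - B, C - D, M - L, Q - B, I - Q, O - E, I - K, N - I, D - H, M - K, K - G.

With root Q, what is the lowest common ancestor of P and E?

Q

Ancestors of P (toward the root): P, I, Q.
Ancestors of E: E, D, C, A, Q.
The deepest node appearing in both lists is Q.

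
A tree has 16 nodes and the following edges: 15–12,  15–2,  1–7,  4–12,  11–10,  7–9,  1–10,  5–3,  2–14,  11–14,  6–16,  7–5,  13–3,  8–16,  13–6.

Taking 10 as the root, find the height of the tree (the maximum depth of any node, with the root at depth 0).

8 sits deepest: 10-1-7-5-3-13-6-16-8 — 8 edges from the root.

8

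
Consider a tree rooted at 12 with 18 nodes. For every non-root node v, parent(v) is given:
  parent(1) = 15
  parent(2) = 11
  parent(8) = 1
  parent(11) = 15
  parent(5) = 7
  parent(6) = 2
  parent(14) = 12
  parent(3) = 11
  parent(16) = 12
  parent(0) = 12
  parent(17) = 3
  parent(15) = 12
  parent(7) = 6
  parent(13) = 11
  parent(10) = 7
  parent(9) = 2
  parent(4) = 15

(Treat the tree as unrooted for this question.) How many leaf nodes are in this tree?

10

Degree-1 nodes: 0, 4, 5, 8, 9, 10, 13, 14, 16, 17 — 10 of them.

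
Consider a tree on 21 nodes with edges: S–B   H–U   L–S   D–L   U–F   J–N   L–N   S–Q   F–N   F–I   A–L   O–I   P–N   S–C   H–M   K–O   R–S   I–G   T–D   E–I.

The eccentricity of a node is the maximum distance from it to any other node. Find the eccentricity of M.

7

A farthest node from M is T (R, B, Q, C also at distance 7).
The path M-H-U-F-N-L-D-T has 7 edges.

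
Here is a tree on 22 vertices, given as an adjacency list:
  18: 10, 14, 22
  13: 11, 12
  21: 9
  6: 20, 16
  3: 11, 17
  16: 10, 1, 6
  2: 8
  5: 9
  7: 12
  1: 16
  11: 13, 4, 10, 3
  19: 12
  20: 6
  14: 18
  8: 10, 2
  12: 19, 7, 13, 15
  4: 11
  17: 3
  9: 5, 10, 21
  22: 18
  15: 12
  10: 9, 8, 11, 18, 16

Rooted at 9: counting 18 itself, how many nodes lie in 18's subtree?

18's subtree: {18, 22, 14}, size 3.

3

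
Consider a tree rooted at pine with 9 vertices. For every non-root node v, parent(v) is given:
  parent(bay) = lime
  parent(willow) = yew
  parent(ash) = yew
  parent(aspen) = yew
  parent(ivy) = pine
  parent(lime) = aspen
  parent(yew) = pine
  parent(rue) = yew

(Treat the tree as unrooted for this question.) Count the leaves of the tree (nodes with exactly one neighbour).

Degree-1 nodes: ash, bay, ivy, rue, willow — 5 of them.

5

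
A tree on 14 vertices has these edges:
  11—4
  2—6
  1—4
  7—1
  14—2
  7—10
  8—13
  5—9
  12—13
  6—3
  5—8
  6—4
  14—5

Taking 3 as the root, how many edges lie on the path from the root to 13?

6

Climbing from 13 to the root: 13 → 8 → 5 → 14 → 2 → 6 → 3. That's 6 steps.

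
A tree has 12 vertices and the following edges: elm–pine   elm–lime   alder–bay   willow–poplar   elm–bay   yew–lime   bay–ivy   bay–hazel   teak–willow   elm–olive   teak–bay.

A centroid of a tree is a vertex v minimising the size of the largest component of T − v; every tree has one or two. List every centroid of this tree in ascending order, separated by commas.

If bay is removed the pieces have sizes 5, 3, 1, 1, 1, all ≤ ⌊12/2⌋ = 6.
Every other node leaves some component of size > 6, so the centroid is unique.

bay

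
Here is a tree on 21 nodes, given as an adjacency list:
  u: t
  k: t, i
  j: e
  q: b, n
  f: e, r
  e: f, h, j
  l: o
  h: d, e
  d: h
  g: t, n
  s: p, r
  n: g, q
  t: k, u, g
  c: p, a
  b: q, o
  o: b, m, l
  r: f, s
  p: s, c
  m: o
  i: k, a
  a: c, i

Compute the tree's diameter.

17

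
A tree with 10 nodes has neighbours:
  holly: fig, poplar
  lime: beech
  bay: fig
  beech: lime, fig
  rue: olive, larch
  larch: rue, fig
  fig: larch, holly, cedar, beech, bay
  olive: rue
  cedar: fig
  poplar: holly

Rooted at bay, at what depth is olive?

Climbing from olive to the root: olive → rue → larch → fig → bay. That's 4 steps.

4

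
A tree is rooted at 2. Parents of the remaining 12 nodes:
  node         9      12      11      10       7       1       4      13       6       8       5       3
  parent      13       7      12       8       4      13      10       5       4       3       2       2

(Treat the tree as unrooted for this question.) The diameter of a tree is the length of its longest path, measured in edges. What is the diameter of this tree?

10

A longest path is 1 – 13 – 5 – 2 – 3 – 8 – 10 – 4 – 7 – 12 – 11, with 10 edges.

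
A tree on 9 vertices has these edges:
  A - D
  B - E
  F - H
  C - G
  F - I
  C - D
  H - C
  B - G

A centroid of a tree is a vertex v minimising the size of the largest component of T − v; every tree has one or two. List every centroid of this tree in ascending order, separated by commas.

C

Delete C: the remaining components have sizes 3, 3, 2. Max 3 ≤ 4, so C is a centroid.
No neighbour of C does as well, so C is the unique centroid.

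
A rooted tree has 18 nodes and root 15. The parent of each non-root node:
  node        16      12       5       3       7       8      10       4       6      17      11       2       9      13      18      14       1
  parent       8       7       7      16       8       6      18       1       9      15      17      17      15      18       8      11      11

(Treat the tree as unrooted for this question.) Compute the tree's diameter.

9

A longest path is 4–1–11–17–15–9–6–8–16–3, with 9 edges.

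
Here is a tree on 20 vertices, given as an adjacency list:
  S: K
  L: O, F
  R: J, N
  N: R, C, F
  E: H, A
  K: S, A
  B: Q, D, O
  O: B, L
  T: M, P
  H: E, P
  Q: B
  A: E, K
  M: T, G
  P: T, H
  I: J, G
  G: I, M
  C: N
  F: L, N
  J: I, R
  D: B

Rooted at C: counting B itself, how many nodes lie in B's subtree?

3

Descendants of B (including itself): B, D, Q. That's 3.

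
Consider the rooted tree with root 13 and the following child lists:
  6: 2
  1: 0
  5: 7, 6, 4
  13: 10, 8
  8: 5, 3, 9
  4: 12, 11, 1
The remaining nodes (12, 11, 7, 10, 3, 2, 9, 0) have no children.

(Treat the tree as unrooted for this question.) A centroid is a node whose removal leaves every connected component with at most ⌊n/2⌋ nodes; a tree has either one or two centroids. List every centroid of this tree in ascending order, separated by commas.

5

Delete 5: the remaining components have sizes 5, 5, 2, 1. Max 5 ≤ 7, so 5 is a centroid.
No neighbour of 5 does as well, so 5 is the unique centroid.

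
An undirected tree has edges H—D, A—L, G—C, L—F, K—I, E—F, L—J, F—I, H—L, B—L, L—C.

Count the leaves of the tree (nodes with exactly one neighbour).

7

Exactly 7 nodes have a single neighbour: A, B, D, E, G, J, K.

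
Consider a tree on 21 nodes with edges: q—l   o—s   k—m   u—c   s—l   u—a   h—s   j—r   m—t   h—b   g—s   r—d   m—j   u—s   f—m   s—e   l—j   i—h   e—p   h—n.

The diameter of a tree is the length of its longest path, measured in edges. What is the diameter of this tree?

6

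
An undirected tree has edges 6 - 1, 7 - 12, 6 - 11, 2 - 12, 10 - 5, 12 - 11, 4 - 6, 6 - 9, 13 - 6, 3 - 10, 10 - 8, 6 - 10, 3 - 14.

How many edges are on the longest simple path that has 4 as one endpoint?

4

Distances from 4 peak at 4, attained at 14 (2, 7 also at distance 4).
4–6–10–3–14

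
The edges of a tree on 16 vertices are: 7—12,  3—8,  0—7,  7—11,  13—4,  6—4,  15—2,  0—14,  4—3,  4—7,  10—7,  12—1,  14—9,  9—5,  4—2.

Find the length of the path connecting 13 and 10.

3

Walking from 13: 13–4–7–10. Length 3.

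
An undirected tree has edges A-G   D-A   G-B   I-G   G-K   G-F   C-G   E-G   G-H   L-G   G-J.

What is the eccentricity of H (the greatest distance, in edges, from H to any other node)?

3

A farthest node from H is D.
The path H-G-A-D has 3 edges.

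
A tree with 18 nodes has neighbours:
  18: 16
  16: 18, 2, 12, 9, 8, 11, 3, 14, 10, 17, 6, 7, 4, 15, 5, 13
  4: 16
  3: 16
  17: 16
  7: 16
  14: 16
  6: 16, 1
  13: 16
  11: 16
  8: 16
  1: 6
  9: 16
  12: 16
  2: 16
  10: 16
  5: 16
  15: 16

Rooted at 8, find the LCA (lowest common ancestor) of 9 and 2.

Ancestors of 9 (toward the root): 9, 16, 8.
Ancestors of 2: 2, 16, 8.
The deepest node appearing in both lists is 16.

16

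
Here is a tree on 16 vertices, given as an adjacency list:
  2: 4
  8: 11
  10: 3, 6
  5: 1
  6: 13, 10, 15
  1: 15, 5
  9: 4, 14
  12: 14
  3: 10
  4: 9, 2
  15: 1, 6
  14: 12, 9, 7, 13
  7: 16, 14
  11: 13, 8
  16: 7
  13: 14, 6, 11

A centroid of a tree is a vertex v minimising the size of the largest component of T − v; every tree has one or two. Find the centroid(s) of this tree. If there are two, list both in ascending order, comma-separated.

If 13 is removed the pieces have sizes 7, 6, 2, all ≤ ⌊16/2⌋ = 8.
No neighbour of 13 does as well, so 13 is the unique centroid.

13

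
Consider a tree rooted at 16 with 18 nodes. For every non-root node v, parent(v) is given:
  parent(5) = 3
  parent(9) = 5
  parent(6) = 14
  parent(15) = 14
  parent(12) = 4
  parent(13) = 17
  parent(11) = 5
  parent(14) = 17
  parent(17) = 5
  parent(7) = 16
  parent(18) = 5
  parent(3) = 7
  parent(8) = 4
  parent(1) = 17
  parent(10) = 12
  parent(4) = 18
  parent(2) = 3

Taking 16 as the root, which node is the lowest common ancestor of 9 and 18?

5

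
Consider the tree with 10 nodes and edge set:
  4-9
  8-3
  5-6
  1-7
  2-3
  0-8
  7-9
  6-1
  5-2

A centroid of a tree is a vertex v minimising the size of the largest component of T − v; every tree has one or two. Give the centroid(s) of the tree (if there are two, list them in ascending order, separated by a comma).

Removing 6 splits the tree into components of sizes 5, 4; the largest is 5 ≤ ⌊10/2⌋ = 5.
5 is adjacent to 6 and is also a centroid (the largest component after removing it is likewise 5).

5, 6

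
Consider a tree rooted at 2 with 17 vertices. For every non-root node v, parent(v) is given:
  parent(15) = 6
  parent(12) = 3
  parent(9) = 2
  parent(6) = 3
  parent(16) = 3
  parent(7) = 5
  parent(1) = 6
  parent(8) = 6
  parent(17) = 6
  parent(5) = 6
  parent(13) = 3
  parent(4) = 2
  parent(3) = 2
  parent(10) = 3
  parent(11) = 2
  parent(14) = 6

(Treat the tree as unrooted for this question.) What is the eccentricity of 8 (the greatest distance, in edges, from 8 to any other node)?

A farthest node from 8 is 4 (9, 11 also at distance 4).
The path 8 – 6 – 3 – 2 – 4 has 4 edges.

4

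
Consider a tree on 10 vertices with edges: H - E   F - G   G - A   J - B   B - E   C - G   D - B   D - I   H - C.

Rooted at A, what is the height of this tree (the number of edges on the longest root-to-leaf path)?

7

I sits deepest: A–G–C–H–E–B–D–I — 7 edges from the root.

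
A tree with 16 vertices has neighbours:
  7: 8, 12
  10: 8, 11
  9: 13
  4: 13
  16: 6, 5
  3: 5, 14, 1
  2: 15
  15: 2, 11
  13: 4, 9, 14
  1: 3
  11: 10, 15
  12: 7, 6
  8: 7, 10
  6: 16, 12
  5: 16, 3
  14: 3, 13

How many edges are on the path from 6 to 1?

6–16–5–3–1: 4 edges.

4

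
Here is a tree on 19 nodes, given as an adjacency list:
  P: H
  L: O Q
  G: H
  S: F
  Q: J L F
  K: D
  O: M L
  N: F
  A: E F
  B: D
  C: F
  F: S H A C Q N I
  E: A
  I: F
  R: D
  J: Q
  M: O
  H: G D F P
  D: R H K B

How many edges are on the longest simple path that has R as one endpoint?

The node farthest from R is M, via R-D-H-F-Q-L-O-M — 7 edges.

7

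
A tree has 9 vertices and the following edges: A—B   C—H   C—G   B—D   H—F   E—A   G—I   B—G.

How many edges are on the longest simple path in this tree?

A longest path is F-H-C-G-B-A-E, with 6 edges.

6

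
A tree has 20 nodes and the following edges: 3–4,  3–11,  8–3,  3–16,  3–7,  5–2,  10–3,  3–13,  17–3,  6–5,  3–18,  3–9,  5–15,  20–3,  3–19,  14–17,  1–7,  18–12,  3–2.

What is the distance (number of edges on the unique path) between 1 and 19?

3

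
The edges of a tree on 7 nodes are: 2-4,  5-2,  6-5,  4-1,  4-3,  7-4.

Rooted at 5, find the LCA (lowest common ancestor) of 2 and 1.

Ancestors of 2 (toward the root): 2, 5.
Ancestors of 1: 1, 4, 2, 5.
The deepest node appearing in both lists is 2.

2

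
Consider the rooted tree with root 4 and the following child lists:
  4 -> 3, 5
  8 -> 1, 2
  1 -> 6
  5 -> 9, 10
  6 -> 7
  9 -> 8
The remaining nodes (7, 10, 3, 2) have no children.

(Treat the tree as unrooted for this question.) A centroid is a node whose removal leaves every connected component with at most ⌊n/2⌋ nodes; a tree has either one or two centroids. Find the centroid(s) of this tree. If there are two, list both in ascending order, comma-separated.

Delete 8: the remaining components have sizes 5, 3, 1. Max 5 ≤ 5, so 8 is a centroid.
Its neighbour 9 also leaves a largest component of size 5, so both are centroids.

8, 9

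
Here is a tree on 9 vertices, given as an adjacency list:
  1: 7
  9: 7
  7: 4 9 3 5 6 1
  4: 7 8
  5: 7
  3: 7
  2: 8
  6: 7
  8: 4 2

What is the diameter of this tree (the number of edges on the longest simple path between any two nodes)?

A longest path is 3–7–4–8–2, with 4 edges.

4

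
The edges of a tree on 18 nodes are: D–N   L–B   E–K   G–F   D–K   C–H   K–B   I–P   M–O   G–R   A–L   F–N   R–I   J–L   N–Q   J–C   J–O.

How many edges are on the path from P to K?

7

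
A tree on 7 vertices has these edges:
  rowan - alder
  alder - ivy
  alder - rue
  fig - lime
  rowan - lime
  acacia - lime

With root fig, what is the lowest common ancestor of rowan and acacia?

lime

Ancestors of rowan (toward the root): rowan, lime, fig.
Ancestors of acacia: acacia, lime, fig.
The deepest node appearing in both lists is lime.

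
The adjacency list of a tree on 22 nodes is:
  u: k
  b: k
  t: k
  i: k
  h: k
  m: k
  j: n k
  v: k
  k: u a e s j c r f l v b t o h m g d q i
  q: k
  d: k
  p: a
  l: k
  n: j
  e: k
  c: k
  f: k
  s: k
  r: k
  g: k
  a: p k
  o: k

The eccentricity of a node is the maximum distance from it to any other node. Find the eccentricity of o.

3

Distances from o peak at 3, attained at n (p also at distance 3).
o-k-j-n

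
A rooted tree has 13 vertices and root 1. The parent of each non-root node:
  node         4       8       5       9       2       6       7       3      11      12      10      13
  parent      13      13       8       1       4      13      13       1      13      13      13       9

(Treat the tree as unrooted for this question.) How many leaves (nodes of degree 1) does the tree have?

8

The leaves are 2, 3, 5, 6, 7, 10, 11, 12.
That is 8 leaves.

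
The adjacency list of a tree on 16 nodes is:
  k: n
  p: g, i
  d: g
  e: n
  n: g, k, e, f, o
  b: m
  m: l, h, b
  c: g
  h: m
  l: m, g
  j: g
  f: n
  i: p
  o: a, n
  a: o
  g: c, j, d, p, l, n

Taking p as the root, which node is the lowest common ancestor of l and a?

l's ancestor chain is l, g, p and a's is a, o, n, g, p; they first meet at g.

g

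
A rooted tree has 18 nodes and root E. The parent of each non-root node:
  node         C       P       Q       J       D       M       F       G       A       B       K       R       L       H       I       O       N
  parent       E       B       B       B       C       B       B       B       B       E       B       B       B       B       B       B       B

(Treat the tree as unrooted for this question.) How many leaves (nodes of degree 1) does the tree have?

15

Degree-1 nodes: A, D, F, G, H, I, J, K, L, M, N, O, P, Q, R — 15 of them.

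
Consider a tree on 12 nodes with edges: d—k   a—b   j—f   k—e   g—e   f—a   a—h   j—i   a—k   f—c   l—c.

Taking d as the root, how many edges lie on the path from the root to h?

Path from d to h: d → k → a → h, which has 3 edges.

3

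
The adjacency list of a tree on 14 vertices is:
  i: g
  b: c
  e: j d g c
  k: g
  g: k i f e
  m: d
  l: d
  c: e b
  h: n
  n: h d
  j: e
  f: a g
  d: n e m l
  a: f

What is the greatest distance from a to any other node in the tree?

6

The node farthest from a is h, via a–f–g–e–d–n–h — 6 edges.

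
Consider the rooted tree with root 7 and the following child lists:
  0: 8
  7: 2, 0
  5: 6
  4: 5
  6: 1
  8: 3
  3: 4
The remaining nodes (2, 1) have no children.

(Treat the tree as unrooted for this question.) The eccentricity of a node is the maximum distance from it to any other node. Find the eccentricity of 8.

Distances from 8 peak at 5, attained at 1.
8-3-4-5-6-1

5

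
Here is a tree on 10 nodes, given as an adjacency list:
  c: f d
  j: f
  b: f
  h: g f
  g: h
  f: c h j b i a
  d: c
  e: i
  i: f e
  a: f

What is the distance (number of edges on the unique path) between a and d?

3

The path is a – f – c – d, which has 3 edges.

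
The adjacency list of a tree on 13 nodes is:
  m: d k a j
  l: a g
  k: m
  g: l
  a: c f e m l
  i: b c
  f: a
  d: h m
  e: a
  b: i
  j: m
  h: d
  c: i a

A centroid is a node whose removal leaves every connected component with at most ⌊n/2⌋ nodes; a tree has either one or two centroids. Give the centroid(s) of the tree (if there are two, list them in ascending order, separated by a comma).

Delete a: the remaining components have sizes 5, 3, 2, 1, 1. Max 5 ≤ 6, so a is a centroid.
No neighbour of a does as well, so a is the unique centroid.

a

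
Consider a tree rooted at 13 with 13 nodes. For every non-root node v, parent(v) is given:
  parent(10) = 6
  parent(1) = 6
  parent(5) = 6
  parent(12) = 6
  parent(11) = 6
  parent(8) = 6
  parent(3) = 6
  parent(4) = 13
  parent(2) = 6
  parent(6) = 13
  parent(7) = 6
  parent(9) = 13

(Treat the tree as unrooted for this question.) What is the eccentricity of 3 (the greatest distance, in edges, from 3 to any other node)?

The node farthest from 3 is 4 (9 also at distance 3), via 3–6–13–4 — 3 edges.

3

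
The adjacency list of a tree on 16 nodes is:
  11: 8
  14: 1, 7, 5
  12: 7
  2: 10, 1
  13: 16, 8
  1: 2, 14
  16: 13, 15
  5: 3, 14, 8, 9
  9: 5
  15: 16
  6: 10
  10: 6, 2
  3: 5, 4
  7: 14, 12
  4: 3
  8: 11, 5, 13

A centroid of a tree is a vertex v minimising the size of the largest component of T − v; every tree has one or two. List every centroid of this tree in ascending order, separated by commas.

Delete 5: the remaining components have sizes 7, 5, 2, 1. Max 7 ≤ 8, so 5 is a centroid.
No neighbour of 5 does as well, so 5 is the unique centroid.

5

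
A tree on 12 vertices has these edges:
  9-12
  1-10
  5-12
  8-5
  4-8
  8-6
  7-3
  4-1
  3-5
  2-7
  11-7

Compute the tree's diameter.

7

A longest path is 2–7–3–5–8–4–1–10, with 7 edges.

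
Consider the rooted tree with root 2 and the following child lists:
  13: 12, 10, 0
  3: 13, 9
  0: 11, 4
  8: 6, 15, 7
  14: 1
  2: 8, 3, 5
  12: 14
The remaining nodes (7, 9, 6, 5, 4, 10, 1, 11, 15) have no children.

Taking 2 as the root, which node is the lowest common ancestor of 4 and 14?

Path 4→root: 4 0 13 3 2; path 14→root: 14 12 13 3 2.
First common node: 13.

13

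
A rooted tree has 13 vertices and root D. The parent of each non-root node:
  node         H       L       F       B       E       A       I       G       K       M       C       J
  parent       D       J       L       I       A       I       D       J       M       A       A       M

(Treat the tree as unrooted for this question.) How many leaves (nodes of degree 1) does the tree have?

7

Degree-1 nodes: B, C, E, F, G, H, K — 7 of them.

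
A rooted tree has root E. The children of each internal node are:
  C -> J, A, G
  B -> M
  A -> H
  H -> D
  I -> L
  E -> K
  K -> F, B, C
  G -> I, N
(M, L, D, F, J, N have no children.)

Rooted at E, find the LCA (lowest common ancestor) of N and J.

C

Path N→root: N G C K E; path J→root: J C K E.
First common node: C.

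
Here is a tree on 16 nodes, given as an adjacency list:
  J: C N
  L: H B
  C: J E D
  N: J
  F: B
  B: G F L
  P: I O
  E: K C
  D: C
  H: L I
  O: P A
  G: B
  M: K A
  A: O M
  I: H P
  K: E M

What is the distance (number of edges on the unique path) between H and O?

3

H – I – P – O: 3 edges.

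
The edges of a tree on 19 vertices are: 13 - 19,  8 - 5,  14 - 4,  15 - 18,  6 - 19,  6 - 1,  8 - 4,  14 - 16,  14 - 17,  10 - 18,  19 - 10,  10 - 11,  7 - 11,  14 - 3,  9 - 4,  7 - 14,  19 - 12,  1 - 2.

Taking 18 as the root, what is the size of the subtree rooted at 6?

The subtree rooted at 6 contains: 6, 1, 2 — 3 nodes.

3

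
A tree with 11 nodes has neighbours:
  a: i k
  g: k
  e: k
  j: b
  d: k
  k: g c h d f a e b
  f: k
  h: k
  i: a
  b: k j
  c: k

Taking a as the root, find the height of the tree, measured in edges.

3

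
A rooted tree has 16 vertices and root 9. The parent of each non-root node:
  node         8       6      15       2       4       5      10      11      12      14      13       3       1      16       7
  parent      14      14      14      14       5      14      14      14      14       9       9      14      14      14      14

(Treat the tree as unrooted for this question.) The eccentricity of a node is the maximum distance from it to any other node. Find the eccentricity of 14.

2

Distances from 14 peak at 2, attained at 4 (13 also at distance 2).
14 – 5 – 4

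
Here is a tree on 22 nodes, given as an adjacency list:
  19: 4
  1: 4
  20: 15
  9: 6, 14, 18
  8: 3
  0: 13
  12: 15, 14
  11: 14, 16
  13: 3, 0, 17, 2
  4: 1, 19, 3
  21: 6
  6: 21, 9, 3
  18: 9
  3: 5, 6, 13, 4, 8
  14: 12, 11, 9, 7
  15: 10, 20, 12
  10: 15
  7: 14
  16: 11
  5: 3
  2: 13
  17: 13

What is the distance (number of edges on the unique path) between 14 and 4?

The path is 14–9–6–3–4, which has 4 edges.

4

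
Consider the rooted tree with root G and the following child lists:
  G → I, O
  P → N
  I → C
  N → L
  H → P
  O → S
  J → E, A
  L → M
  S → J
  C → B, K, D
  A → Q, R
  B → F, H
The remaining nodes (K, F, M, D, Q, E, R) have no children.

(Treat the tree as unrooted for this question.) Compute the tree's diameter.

13

BFS from R reaches M last, at distance 13; BFS from M confirms no node is farther.
Path: R - A - J - S - O - G - I - C - B - H - P - N - L - M.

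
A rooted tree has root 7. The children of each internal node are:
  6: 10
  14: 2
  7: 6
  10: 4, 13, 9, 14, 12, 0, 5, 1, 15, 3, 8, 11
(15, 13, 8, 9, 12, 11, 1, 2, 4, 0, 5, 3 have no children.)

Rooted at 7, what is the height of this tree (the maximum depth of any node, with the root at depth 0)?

A deepest node is 2, reached by 7 → 6 → 10 → 14 → 2.
That path has 4 edges, so the height is 4.

4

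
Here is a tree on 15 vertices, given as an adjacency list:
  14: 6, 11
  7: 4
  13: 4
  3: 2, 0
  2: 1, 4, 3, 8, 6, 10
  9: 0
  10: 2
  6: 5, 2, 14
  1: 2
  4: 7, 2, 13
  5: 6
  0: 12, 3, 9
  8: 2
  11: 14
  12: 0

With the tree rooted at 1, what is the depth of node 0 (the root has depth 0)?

3

Path from 1 to 0: 1 – 2 – 3 – 0, which has 3 edges.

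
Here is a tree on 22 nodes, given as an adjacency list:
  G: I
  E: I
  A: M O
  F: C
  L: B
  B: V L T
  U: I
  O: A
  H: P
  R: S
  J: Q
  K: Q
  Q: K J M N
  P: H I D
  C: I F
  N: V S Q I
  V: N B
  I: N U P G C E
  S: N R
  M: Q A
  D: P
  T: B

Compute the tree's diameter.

A longest path is O – A – M – Q – N – I – P – H, with 7 edges.

7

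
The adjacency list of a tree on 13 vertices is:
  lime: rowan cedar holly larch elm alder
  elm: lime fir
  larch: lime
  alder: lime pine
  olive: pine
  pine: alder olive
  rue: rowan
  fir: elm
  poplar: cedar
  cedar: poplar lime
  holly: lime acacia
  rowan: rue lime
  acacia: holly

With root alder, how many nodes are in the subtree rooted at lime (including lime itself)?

10

lime's subtree: {lime, rowan, cedar, holly, elm, larch, rue, poplar, acacia, fir}, size 10.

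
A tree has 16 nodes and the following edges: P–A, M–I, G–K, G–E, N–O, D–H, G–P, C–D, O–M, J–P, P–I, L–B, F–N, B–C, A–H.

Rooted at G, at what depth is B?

G–P–A–H–D–C–B — 6 edges.

6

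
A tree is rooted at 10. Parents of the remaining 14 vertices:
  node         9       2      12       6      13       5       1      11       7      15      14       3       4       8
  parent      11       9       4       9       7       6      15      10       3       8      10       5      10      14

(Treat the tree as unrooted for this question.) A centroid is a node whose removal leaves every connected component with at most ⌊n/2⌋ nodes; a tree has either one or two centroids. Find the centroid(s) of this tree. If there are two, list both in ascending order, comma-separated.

If 11 is removed the pieces have sizes 7, 7, all ≤ ⌊15/2⌋ = 7.
Every other node leaves some component of size > 7, so the centroid is unique.

11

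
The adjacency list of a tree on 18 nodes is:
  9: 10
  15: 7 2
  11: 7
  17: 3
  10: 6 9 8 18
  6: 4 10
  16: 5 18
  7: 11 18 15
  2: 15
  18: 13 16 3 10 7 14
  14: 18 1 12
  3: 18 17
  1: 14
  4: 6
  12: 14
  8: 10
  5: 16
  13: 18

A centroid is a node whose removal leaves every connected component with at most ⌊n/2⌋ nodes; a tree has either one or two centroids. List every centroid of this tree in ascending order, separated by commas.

18

If 18 is removed the pieces have sizes 5, 4, 3, 2, 2, 1, all ≤ ⌊18/2⌋ = 9.
Every other node leaves some component of size > 9, so the centroid is unique.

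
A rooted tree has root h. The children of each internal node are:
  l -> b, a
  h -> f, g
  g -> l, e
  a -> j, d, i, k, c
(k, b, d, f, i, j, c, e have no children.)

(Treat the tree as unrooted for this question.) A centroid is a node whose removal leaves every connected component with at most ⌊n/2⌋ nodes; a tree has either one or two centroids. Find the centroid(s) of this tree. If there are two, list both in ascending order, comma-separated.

a, l

If l is removed the pieces have sizes 6, 4, 1, all ≤ ⌊12/2⌋ = 6.
a is adjacent to l and is also a centroid (the largest component after removing it is likewise 6).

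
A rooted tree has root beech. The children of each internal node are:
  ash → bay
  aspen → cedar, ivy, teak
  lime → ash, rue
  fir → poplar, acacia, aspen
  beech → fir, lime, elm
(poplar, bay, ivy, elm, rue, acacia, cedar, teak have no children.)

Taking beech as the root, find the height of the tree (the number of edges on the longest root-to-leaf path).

3

The longest root-to-leaf path is beech → fir → aspen → cedar (3 edges).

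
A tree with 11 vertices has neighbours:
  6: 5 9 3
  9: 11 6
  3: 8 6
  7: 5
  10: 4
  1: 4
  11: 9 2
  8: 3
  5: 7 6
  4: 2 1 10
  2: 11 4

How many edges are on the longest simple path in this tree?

Starting from 8, a farthest node is 10 at distance 7.
One longest path: 8 – 3 – 6 – 9 – 11 – 2 – 4 – 10.
So the diameter is 7.

7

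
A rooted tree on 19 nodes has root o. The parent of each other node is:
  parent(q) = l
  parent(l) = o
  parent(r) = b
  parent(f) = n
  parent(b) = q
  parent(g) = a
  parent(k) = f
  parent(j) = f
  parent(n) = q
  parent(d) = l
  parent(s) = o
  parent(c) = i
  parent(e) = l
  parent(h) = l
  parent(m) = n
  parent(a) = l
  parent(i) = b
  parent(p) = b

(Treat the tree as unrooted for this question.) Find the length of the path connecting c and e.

5

Walking from c: c – i – b – q – l – e. Length 5.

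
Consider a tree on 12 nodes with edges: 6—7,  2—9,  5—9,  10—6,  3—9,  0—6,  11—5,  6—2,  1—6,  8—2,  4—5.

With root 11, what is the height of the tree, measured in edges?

0 sits deepest: 11 – 5 – 9 – 2 – 6 – 0 — 5 edges from the root.

5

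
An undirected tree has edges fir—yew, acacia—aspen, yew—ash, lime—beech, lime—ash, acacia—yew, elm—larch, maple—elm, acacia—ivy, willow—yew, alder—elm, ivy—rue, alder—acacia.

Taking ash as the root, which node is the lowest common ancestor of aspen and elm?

aspen's ancestor chain is aspen, acacia, yew, ash and elm's is elm, alder, acacia, yew, ash; they first meet at acacia.

acacia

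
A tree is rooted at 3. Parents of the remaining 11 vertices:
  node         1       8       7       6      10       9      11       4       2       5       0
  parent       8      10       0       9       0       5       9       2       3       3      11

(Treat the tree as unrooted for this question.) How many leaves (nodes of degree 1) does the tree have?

4

Degree-1 nodes: 1, 4, 6, 7 — 4 of them.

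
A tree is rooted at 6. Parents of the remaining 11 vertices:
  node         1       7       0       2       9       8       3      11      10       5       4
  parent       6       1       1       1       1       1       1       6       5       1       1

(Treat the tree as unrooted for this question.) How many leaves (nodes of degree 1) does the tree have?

9

Degree-1 nodes: 0, 2, 3, 4, 7, 8, 9, 10, 11 — 9 of them.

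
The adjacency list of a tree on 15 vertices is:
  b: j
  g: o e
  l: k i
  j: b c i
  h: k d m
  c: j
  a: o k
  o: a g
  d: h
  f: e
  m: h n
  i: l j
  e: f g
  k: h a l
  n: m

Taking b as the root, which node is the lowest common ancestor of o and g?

o

Path o→root: o a k l i j b; path g→root: g o a k l i j b.
First common node: o.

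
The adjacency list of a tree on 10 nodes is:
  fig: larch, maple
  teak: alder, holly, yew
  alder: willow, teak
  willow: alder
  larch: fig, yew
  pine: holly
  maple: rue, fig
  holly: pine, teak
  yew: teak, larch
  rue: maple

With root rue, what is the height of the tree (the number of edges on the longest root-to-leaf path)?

pine sits deepest: rue–maple–fig–larch–yew–teak–holly–pine — 7 edges from the root.

7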